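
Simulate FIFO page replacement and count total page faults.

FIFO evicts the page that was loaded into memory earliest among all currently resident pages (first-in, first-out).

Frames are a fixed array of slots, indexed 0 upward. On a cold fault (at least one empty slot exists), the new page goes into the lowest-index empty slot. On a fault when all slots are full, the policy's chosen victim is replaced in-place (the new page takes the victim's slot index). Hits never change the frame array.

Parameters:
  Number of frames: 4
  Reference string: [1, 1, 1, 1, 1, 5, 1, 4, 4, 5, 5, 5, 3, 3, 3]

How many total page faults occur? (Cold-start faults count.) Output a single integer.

Answer: 4

Derivation:
Step 0: ref 1 → FAULT, frames=[1,-,-,-]
Step 1: ref 1 → HIT, frames=[1,-,-,-]
Step 2: ref 1 → HIT, frames=[1,-,-,-]
Step 3: ref 1 → HIT, frames=[1,-,-,-]
Step 4: ref 1 → HIT, frames=[1,-,-,-]
Step 5: ref 5 → FAULT, frames=[1,5,-,-]
Step 6: ref 1 → HIT, frames=[1,5,-,-]
Step 7: ref 4 → FAULT, frames=[1,5,4,-]
Step 8: ref 4 → HIT, frames=[1,5,4,-]
Step 9: ref 5 → HIT, frames=[1,5,4,-]
Step 10: ref 5 → HIT, frames=[1,5,4,-]
Step 11: ref 5 → HIT, frames=[1,5,4,-]
Step 12: ref 3 → FAULT, frames=[1,5,4,3]
Step 13: ref 3 → HIT, frames=[1,5,4,3]
Step 14: ref 3 → HIT, frames=[1,5,4,3]
Total faults: 4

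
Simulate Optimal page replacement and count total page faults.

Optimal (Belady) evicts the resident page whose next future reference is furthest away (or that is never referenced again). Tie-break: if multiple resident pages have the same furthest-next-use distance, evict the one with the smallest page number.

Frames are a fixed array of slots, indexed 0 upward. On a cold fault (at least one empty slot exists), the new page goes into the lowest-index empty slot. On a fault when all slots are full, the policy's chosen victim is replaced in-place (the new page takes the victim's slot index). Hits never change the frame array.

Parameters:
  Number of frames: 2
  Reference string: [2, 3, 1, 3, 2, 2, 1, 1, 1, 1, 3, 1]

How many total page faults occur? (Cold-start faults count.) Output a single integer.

Answer: 5

Derivation:
Step 0: ref 2 → FAULT, frames=[2,-]
Step 1: ref 3 → FAULT, frames=[2,3]
Step 2: ref 1 → FAULT (evict 2), frames=[1,3]
Step 3: ref 3 → HIT, frames=[1,3]
Step 4: ref 2 → FAULT (evict 3), frames=[1,2]
Step 5: ref 2 → HIT, frames=[1,2]
Step 6: ref 1 → HIT, frames=[1,2]
Step 7: ref 1 → HIT, frames=[1,2]
Step 8: ref 1 → HIT, frames=[1,2]
Step 9: ref 1 → HIT, frames=[1,2]
Step 10: ref 3 → FAULT (evict 2), frames=[1,3]
Step 11: ref 1 → HIT, frames=[1,3]
Total faults: 5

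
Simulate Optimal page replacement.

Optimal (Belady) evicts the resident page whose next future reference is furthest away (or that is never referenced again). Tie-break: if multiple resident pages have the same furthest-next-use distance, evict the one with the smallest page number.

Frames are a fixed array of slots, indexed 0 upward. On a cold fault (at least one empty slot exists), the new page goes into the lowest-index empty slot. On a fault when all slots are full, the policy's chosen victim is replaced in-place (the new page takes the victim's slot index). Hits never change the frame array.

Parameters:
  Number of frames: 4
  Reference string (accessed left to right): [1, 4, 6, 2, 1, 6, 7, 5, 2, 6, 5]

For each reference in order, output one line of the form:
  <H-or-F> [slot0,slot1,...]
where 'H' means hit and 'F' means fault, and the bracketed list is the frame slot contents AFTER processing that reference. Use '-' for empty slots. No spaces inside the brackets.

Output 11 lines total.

F [1,-,-,-]
F [1,4,-,-]
F [1,4,6,-]
F [1,4,6,2]
H [1,4,6,2]
H [1,4,6,2]
F [7,4,6,2]
F [7,5,6,2]
H [7,5,6,2]
H [7,5,6,2]
H [7,5,6,2]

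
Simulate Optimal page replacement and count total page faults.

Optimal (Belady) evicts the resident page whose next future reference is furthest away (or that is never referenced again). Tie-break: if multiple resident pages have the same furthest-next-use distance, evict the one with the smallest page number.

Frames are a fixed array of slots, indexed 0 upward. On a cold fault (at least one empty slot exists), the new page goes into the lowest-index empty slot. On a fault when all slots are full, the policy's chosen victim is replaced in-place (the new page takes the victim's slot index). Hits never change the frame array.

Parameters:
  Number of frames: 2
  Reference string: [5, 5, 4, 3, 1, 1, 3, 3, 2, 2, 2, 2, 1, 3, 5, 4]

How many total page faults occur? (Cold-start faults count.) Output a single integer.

Step 0: ref 5 → FAULT, frames=[5,-]
Step 1: ref 5 → HIT, frames=[5,-]
Step 2: ref 4 → FAULT, frames=[5,4]
Step 3: ref 3 → FAULT (evict 4), frames=[5,3]
Step 4: ref 1 → FAULT (evict 5), frames=[1,3]
Step 5: ref 1 → HIT, frames=[1,3]
Step 6: ref 3 → HIT, frames=[1,3]
Step 7: ref 3 → HIT, frames=[1,3]
Step 8: ref 2 → FAULT (evict 3), frames=[1,2]
Step 9: ref 2 → HIT, frames=[1,2]
Step 10: ref 2 → HIT, frames=[1,2]
Step 11: ref 2 → HIT, frames=[1,2]
Step 12: ref 1 → HIT, frames=[1,2]
Step 13: ref 3 → FAULT (evict 1), frames=[3,2]
Step 14: ref 5 → FAULT (evict 2), frames=[3,5]
Step 15: ref 4 → FAULT (evict 3), frames=[4,5]
Total faults: 8

Answer: 8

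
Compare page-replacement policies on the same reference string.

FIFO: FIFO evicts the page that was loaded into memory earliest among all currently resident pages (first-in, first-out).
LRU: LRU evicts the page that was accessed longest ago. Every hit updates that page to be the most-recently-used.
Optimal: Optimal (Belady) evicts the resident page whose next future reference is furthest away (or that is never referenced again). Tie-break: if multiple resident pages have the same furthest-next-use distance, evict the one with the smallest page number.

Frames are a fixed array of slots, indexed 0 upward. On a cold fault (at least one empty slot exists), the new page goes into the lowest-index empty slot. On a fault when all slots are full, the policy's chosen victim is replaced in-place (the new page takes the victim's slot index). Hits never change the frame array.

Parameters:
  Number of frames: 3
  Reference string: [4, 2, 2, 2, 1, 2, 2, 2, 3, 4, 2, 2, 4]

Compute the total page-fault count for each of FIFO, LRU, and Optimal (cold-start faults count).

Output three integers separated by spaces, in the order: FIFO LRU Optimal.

Answer: 6 5 4

Derivation:
--- FIFO ---
  step 0: ref 4 -> FAULT, frames=[4,-,-] (faults so far: 1)
  step 1: ref 2 -> FAULT, frames=[4,2,-] (faults so far: 2)
  step 2: ref 2 -> HIT, frames=[4,2,-] (faults so far: 2)
  step 3: ref 2 -> HIT, frames=[4,2,-] (faults so far: 2)
  step 4: ref 1 -> FAULT, frames=[4,2,1] (faults so far: 3)
  step 5: ref 2 -> HIT, frames=[4,2,1] (faults so far: 3)
  step 6: ref 2 -> HIT, frames=[4,2,1] (faults so far: 3)
  step 7: ref 2 -> HIT, frames=[4,2,1] (faults so far: 3)
  step 8: ref 3 -> FAULT, evict 4, frames=[3,2,1] (faults so far: 4)
  step 9: ref 4 -> FAULT, evict 2, frames=[3,4,1] (faults so far: 5)
  step 10: ref 2 -> FAULT, evict 1, frames=[3,4,2] (faults so far: 6)
  step 11: ref 2 -> HIT, frames=[3,4,2] (faults so far: 6)
  step 12: ref 4 -> HIT, frames=[3,4,2] (faults so far: 6)
  FIFO total faults: 6
--- LRU ---
  step 0: ref 4 -> FAULT, frames=[4,-,-] (faults so far: 1)
  step 1: ref 2 -> FAULT, frames=[4,2,-] (faults so far: 2)
  step 2: ref 2 -> HIT, frames=[4,2,-] (faults so far: 2)
  step 3: ref 2 -> HIT, frames=[4,2,-] (faults so far: 2)
  step 4: ref 1 -> FAULT, frames=[4,2,1] (faults so far: 3)
  step 5: ref 2 -> HIT, frames=[4,2,1] (faults so far: 3)
  step 6: ref 2 -> HIT, frames=[4,2,1] (faults so far: 3)
  step 7: ref 2 -> HIT, frames=[4,2,1] (faults so far: 3)
  step 8: ref 3 -> FAULT, evict 4, frames=[3,2,1] (faults so far: 4)
  step 9: ref 4 -> FAULT, evict 1, frames=[3,2,4] (faults so far: 5)
  step 10: ref 2 -> HIT, frames=[3,2,4] (faults so far: 5)
  step 11: ref 2 -> HIT, frames=[3,2,4] (faults so far: 5)
  step 12: ref 4 -> HIT, frames=[3,2,4] (faults so far: 5)
  LRU total faults: 5
--- Optimal ---
  step 0: ref 4 -> FAULT, frames=[4,-,-] (faults so far: 1)
  step 1: ref 2 -> FAULT, frames=[4,2,-] (faults so far: 2)
  step 2: ref 2 -> HIT, frames=[4,2,-] (faults so far: 2)
  step 3: ref 2 -> HIT, frames=[4,2,-] (faults so far: 2)
  step 4: ref 1 -> FAULT, frames=[4,2,1] (faults so far: 3)
  step 5: ref 2 -> HIT, frames=[4,2,1] (faults so far: 3)
  step 6: ref 2 -> HIT, frames=[4,2,1] (faults so far: 3)
  step 7: ref 2 -> HIT, frames=[4,2,1] (faults so far: 3)
  step 8: ref 3 -> FAULT, evict 1, frames=[4,2,3] (faults so far: 4)
  step 9: ref 4 -> HIT, frames=[4,2,3] (faults so far: 4)
  step 10: ref 2 -> HIT, frames=[4,2,3] (faults so far: 4)
  step 11: ref 2 -> HIT, frames=[4,2,3] (faults so far: 4)
  step 12: ref 4 -> HIT, frames=[4,2,3] (faults so far: 4)
  Optimal total faults: 4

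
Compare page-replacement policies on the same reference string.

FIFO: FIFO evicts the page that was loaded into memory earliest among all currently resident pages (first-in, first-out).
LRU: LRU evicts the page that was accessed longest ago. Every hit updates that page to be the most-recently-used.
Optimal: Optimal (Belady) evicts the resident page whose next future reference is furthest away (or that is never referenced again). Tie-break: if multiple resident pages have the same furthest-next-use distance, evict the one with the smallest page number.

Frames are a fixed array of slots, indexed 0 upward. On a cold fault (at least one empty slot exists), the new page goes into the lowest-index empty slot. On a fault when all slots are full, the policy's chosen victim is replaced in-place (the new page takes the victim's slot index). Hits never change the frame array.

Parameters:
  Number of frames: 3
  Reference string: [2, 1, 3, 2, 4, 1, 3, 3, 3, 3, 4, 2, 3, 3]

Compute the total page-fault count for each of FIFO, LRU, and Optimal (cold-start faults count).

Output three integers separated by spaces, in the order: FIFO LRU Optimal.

--- FIFO ---
  step 0: ref 2 -> FAULT, frames=[2,-,-] (faults so far: 1)
  step 1: ref 1 -> FAULT, frames=[2,1,-] (faults so far: 2)
  step 2: ref 3 -> FAULT, frames=[2,1,3] (faults so far: 3)
  step 3: ref 2 -> HIT, frames=[2,1,3] (faults so far: 3)
  step 4: ref 4 -> FAULT, evict 2, frames=[4,1,3] (faults so far: 4)
  step 5: ref 1 -> HIT, frames=[4,1,3] (faults so far: 4)
  step 6: ref 3 -> HIT, frames=[4,1,3] (faults so far: 4)
  step 7: ref 3 -> HIT, frames=[4,1,3] (faults so far: 4)
  step 8: ref 3 -> HIT, frames=[4,1,3] (faults so far: 4)
  step 9: ref 3 -> HIT, frames=[4,1,3] (faults so far: 4)
  step 10: ref 4 -> HIT, frames=[4,1,3] (faults so far: 4)
  step 11: ref 2 -> FAULT, evict 1, frames=[4,2,3] (faults so far: 5)
  step 12: ref 3 -> HIT, frames=[4,2,3] (faults so far: 5)
  step 13: ref 3 -> HIT, frames=[4,2,3] (faults so far: 5)
  FIFO total faults: 5
--- LRU ---
  step 0: ref 2 -> FAULT, frames=[2,-,-] (faults so far: 1)
  step 1: ref 1 -> FAULT, frames=[2,1,-] (faults so far: 2)
  step 2: ref 3 -> FAULT, frames=[2,1,3] (faults so far: 3)
  step 3: ref 2 -> HIT, frames=[2,1,3] (faults so far: 3)
  step 4: ref 4 -> FAULT, evict 1, frames=[2,4,3] (faults so far: 4)
  step 5: ref 1 -> FAULT, evict 3, frames=[2,4,1] (faults so far: 5)
  step 6: ref 3 -> FAULT, evict 2, frames=[3,4,1] (faults so far: 6)
  step 7: ref 3 -> HIT, frames=[3,4,1] (faults so far: 6)
  step 8: ref 3 -> HIT, frames=[3,4,1] (faults so far: 6)
  step 9: ref 3 -> HIT, frames=[3,4,1] (faults so far: 6)
  step 10: ref 4 -> HIT, frames=[3,4,1] (faults so far: 6)
  step 11: ref 2 -> FAULT, evict 1, frames=[3,4,2] (faults so far: 7)
  step 12: ref 3 -> HIT, frames=[3,4,2] (faults so far: 7)
  step 13: ref 3 -> HIT, frames=[3,4,2] (faults so far: 7)
  LRU total faults: 7
--- Optimal ---
  step 0: ref 2 -> FAULT, frames=[2,-,-] (faults so far: 1)
  step 1: ref 1 -> FAULT, frames=[2,1,-] (faults so far: 2)
  step 2: ref 3 -> FAULT, frames=[2,1,3] (faults so far: 3)
  step 3: ref 2 -> HIT, frames=[2,1,3] (faults so far: 3)
  step 4: ref 4 -> FAULT, evict 2, frames=[4,1,3] (faults so far: 4)
  step 5: ref 1 -> HIT, frames=[4,1,3] (faults so far: 4)
  step 6: ref 3 -> HIT, frames=[4,1,3] (faults so far: 4)
  step 7: ref 3 -> HIT, frames=[4,1,3] (faults so far: 4)
  step 8: ref 3 -> HIT, frames=[4,1,3] (faults so far: 4)
  step 9: ref 3 -> HIT, frames=[4,1,3] (faults so far: 4)
  step 10: ref 4 -> HIT, frames=[4,1,3] (faults so far: 4)
  step 11: ref 2 -> FAULT, evict 1, frames=[4,2,3] (faults so far: 5)
  step 12: ref 3 -> HIT, frames=[4,2,3] (faults so far: 5)
  step 13: ref 3 -> HIT, frames=[4,2,3] (faults so far: 5)
  Optimal total faults: 5

Answer: 5 7 5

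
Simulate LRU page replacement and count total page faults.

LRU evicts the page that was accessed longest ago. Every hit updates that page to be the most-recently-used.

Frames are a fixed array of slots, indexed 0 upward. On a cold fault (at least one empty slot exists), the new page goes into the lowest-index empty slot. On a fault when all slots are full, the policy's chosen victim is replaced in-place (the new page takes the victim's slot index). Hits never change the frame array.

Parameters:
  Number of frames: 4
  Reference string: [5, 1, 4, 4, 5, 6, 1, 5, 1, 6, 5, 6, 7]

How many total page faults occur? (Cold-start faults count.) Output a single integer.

Step 0: ref 5 → FAULT, frames=[5,-,-,-]
Step 1: ref 1 → FAULT, frames=[5,1,-,-]
Step 2: ref 4 → FAULT, frames=[5,1,4,-]
Step 3: ref 4 → HIT, frames=[5,1,4,-]
Step 4: ref 5 → HIT, frames=[5,1,4,-]
Step 5: ref 6 → FAULT, frames=[5,1,4,6]
Step 6: ref 1 → HIT, frames=[5,1,4,6]
Step 7: ref 5 → HIT, frames=[5,1,4,6]
Step 8: ref 1 → HIT, frames=[5,1,4,6]
Step 9: ref 6 → HIT, frames=[5,1,4,6]
Step 10: ref 5 → HIT, frames=[5,1,4,6]
Step 11: ref 6 → HIT, frames=[5,1,4,6]
Step 12: ref 7 → FAULT (evict 4), frames=[5,1,7,6]
Total faults: 5

Answer: 5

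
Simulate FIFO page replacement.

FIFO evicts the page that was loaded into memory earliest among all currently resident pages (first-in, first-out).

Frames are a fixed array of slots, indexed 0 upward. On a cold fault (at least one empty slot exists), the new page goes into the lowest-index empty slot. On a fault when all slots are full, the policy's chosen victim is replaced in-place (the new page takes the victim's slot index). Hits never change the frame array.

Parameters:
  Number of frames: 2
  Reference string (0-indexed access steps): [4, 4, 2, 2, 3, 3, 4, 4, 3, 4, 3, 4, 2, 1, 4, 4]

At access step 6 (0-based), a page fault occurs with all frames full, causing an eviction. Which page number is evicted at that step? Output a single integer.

Answer: 2

Derivation:
Step 0: ref 4 -> FAULT, frames=[4,-]
Step 1: ref 4 -> HIT, frames=[4,-]
Step 2: ref 2 -> FAULT, frames=[4,2]
Step 3: ref 2 -> HIT, frames=[4,2]
Step 4: ref 3 -> FAULT, evict 4, frames=[3,2]
Step 5: ref 3 -> HIT, frames=[3,2]
Step 6: ref 4 -> FAULT, evict 2, frames=[3,4]
At step 6: evicted page 2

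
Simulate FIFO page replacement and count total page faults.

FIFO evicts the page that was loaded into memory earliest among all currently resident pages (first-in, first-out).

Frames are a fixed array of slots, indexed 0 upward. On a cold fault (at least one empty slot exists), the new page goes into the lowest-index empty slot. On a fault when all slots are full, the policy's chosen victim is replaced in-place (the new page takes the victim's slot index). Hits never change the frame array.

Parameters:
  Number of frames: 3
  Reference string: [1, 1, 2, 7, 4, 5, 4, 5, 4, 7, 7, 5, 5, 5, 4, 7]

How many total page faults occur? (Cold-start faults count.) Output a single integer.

Answer: 5

Derivation:
Step 0: ref 1 → FAULT, frames=[1,-,-]
Step 1: ref 1 → HIT, frames=[1,-,-]
Step 2: ref 2 → FAULT, frames=[1,2,-]
Step 3: ref 7 → FAULT, frames=[1,2,7]
Step 4: ref 4 → FAULT (evict 1), frames=[4,2,7]
Step 5: ref 5 → FAULT (evict 2), frames=[4,5,7]
Step 6: ref 4 → HIT, frames=[4,5,7]
Step 7: ref 5 → HIT, frames=[4,5,7]
Step 8: ref 4 → HIT, frames=[4,5,7]
Step 9: ref 7 → HIT, frames=[4,5,7]
Step 10: ref 7 → HIT, frames=[4,5,7]
Step 11: ref 5 → HIT, frames=[4,5,7]
Step 12: ref 5 → HIT, frames=[4,5,7]
Step 13: ref 5 → HIT, frames=[4,5,7]
Step 14: ref 4 → HIT, frames=[4,5,7]
Step 15: ref 7 → HIT, frames=[4,5,7]
Total faults: 5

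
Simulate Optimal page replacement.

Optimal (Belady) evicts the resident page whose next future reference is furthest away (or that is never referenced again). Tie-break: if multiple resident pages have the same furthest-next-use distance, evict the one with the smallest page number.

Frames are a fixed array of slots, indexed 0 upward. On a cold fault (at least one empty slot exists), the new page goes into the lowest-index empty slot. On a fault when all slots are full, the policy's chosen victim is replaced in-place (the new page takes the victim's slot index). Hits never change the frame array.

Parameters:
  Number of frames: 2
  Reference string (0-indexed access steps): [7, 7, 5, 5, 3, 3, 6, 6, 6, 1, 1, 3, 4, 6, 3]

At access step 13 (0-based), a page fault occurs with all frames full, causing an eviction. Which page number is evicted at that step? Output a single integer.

Answer: 4

Derivation:
Step 0: ref 7 -> FAULT, frames=[7,-]
Step 1: ref 7 -> HIT, frames=[7,-]
Step 2: ref 5 -> FAULT, frames=[7,5]
Step 3: ref 5 -> HIT, frames=[7,5]
Step 4: ref 3 -> FAULT, evict 5, frames=[7,3]
Step 5: ref 3 -> HIT, frames=[7,3]
Step 6: ref 6 -> FAULT, evict 7, frames=[6,3]
Step 7: ref 6 -> HIT, frames=[6,3]
Step 8: ref 6 -> HIT, frames=[6,3]
Step 9: ref 1 -> FAULT, evict 6, frames=[1,3]
Step 10: ref 1 -> HIT, frames=[1,3]
Step 11: ref 3 -> HIT, frames=[1,3]
Step 12: ref 4 -> FAULT, evict 1, frames=[4,3]
Step 13: ref 6 -> FAULT, evict 4, frames=[6,3]
At step 13: evicted page 4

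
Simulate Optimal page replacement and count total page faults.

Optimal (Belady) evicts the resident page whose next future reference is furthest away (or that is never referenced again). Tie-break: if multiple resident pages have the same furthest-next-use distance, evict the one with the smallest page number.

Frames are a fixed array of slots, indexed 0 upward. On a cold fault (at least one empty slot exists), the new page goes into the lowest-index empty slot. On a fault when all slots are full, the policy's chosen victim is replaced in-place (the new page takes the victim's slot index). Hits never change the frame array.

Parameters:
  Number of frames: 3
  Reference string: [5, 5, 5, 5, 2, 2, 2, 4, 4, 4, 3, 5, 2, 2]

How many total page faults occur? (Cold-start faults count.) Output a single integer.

Step 0: ref 5 → FAULT, frames=[5,-,-]
Step 1: ref 5 → HIT, frames=[5,-,-]
Step 2: ref 5 → HIT, frames=[5,-,-]
Step 3: ref 5 → HIT, frames=[5,-,-]
Step 4: ref 2 → FAULT, frames=[5,2,-]
Step 5: ref 2 → HIT, frames=[5,2,-]
Step 6: ref 2 → HIT, frames=[5,2,-]
Step 7: ref 4 → FAULT, frames=[5,2,4]
Step 8: ref 4 → HIT, frames=[5,2,4]
Step 9: ref 4 → HIT, frames=[5,2,4]
Step 10: ref 3 → FAULT (evict 4), frames=[5,2,3]
Step 11: ref 5 → HIT, frames=[5,2,3]
Step 12: ref 2 → HIT, frames=[5,2,3]
Step 13: ref 2 → HIT, frames=[5,2,3]
Total faults: 4

Answer: 4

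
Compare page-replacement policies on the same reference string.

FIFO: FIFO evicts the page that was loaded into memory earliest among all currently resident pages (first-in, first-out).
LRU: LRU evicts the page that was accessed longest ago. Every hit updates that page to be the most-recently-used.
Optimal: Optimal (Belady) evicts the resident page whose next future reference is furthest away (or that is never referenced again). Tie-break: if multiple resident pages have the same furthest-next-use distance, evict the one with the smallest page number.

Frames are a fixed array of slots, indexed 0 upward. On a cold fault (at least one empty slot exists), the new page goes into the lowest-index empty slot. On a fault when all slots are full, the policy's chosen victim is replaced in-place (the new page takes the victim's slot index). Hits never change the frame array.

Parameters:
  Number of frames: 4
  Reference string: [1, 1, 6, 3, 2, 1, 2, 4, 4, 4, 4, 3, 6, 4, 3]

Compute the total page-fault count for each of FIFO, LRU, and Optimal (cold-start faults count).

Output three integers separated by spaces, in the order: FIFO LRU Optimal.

--- FIFO ---
  step 0: ref 1 -> FAULT, frames=[1,-,-,-] (faults so far: 1)
  step 1: ref 1 -> HIT, frames=[1,-,-,-] (faults so far: 1)
  step 2: ref 6 -> FAULT, frames=[1,6,-,-] (faults so far: 2)
  step 3: ref 3 -> FAULT, frames=[1,6,3,-] (faults so far: 3)
  step 4: ref 2 -> FAULT, frames=[1,6,3,2] (faults so far: 4)
  step 5: ref 1 -> HIT, frames=[1,6,3,2] (faults so far: 4)
  step 6: ref 2 -> HIT, frames=[1,6,3,2] (faults so far: 4)
  step 7: ref 4 -> FAULT, evict 1, frames=[4,6,3,2] (faults so far: 5)
  step 8: ref 4 -> HIT, frames=[4,6,3,2] (faults so far: 5)
  step 9: ref 4 -> HIT, frames=[4,6,3,2] (faults so far: 5)
  step 10: ref 4 -> HIT, frames=[4,6,3,2] (faults so far: 5)
  step 11: ref 3 -> HIT, frames=[4,6,3,2] (faults so far: 5)
  step 12: ref 6 -> HIT, frames=[4,6,3,2] (faults so far: 5)
  step 13: ref 4 -> HIT, frames=[4,6,3,2] (faults so far: 5)
  step 14: ref 3 -> HIT, frames=[4,6,3,2] (faults so far: 5)
  FIFO total faults: 5
--- LRU ---
  step 0: ref 1 -> FAULT, frames=[1,-,-,-] (faults so far: 1)
  step 1: ref 1 -> HIT, frames=[1,-,-,-] (faults so far: 1)
  step 2: ref 6 -> FAULT, frames=[1,6,-,-] (faults so far: 2)
  step 3: ref 3 -> FAULT, frames=[1,6,3,-] (faults so far: 3)
  step 4: ref 2 -> FAULT, frames=[1,6,3,2] (faults so far: 4)
  step 5: ref 1 -> HIT, frames=[1,6,3,2] (faults so far: 4)
  step 6: ref 2 -> HIT, frames=[1,6,3,2] (faults so far: 4)
  step 7: ref 4 -> FAULT, evict 6, frames=[1,4,3,2] (faults so far: 5)
  step 8: ref 4 -> HIT, frames=[1,4,3,2] (faults so far: 5)
  step 9: ref 4 -> HIT, frames=[1,4,3,2] (faults so far: 5)
  step 10: ref 4 -> HIT, frames=[1,4,3,2] (faults so far: 5)
  step 11: ref 3 -> HIT, frames=[1,4,3,2] (faults so far: 5)
  step 12: ref 6 -> FAULT, evict 1, frames=[6,4,3,2] (faults so far: 6)
  step 13: ref 4 -> HIT, frames=[6,4,3,2] (faults so far: 6)
  step 14: ref 3 -> HIT, frames=[6,4,3,2] (faults so far: 6)
  LRU total faults: 6
--- Optimal ---
  step 0: ref 1 -> FAULT, frames=[1,-,-,-] (faults so far: 1)
  step 1: ref 1 -> HIT, frames=[1,-,-,-] (faults so far: 1)
  step 2: ref 6 -> FAULT, frames=[1,6,-,-] (faults so far: 2)
  step 3: ref 3 -> FAULT, frames=[1,6,3,-] (faults so far: 3)
  step 4: ref 2 -> FAULT, frames=[1,6,3,2] (faults so far: 4)
  step 5: ref 1 -> HIT, frames=[1,6,3,2] (faults so far: 4)
  step 6: ref 2 -> HIT, frames=[1,6,3,2] (faults so far: 4)
  step 7: ref 4 -> FAULT, evict 1, frames=[4,6,3,2] (faults so far: 5)
  step 8: ref 4 -> HIT, frames=[4,6,3,2] (faults so far: 5)
  step 9: ref 4 -> HIT, frames=[4,6,3,2] (faults so far: 5)
  step 10: ref 4 -> HIT, frames=[4,6,3,2] (faults so far: 5)
  step 11: ref 3 -> HIT, frames=[4,6,3,2] (faults so far: 5)
  step 12: ref 6 -> HIT, frames=[4,6,3,2] (faults so far: 5)
  step 13: ref 4 -> HIT, frames=[4,6,3,2] (faults so far: 5)
  step 14: ref 3 -> HIT, frames=[4,6,3,2] (faults so far: 5)
  Optimal total faults: 5

Answer: 5 6 5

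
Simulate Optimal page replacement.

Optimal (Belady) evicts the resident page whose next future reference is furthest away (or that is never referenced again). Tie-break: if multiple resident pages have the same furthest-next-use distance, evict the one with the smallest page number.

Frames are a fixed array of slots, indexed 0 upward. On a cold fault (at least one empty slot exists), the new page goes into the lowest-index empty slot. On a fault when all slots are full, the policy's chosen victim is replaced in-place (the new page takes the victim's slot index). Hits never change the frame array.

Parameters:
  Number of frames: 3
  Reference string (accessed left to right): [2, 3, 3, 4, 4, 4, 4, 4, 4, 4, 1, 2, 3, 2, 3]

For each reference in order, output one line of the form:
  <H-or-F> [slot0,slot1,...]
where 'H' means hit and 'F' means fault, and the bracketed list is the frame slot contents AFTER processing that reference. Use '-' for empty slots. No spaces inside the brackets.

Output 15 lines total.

F [2,-,-]
F [2,3,-]
H [2,3,-]
F [2,3,4]
H [2,3,4]
H [2,3,4]
H [2,3,4]
H [2,3,4]
H [2,3,4]
H [2,3,4]
F [2,3,1]
H [2,3,1]
H [2,3,1]
H [2,3,1]
H [2,3,1]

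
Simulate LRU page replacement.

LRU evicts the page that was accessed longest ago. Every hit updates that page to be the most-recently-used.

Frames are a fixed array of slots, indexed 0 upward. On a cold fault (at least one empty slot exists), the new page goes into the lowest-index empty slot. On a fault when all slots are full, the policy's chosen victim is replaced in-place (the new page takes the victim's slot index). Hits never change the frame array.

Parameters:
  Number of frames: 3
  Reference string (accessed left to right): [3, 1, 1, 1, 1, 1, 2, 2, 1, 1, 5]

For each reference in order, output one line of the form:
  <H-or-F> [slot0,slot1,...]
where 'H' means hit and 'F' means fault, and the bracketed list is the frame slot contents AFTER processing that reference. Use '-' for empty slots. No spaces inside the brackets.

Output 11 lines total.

F [3,-,-]
F [3,1,-]
H [3,1,-]
H [3,1,-]
H [3,1,-]
H [3,1,-]
F [3,1,2]
H [3,1,2]
H [3,1,2]
H [3,1,2]
F [5,1,2]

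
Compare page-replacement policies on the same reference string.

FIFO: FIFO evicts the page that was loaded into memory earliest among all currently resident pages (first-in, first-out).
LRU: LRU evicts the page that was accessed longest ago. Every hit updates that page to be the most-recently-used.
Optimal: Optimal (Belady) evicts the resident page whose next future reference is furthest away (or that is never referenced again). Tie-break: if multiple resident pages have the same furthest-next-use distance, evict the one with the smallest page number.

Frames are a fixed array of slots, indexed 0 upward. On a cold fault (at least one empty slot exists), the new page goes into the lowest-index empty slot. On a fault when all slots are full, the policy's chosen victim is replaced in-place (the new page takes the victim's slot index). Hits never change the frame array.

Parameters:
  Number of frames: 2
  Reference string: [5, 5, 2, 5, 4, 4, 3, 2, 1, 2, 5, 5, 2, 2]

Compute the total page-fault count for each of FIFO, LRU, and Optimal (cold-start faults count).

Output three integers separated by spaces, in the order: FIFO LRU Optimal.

Answer: 8 7 6

Derivation:
--- FIFO ---
  step 0: ref 5 -> FAULT, frames=[5,-] (faults so far: 1)
  step 1: ref 5 -> HIT, frames=[5,-] (faults so far: 1)
  step 2: ref 2 -> FAULT, frames=[5,2] (faults so far: 2)
  step 3: ref 5 -> HIT, frames=[5,2] (faults so far: 2)
  step 4: ref 4 -> FAULT, evict 5, frames=[4,2] (faults so far: 3)
  step 5: ref 4 -> HIT, frames=[4,2] (faults so far: 3)
  step 6: ref 3 -> FAULT, evict 2, frames=[4,3] (faults so far: 4)
  step 7: ref 2 -> FAULT, evict 4, frames=[2,3] (faults so far: 5)
  step 8: ref 1 -> FAULT, evict 3, frames=[2,1] (faults so far: 6)
  step 9: ref 2 -> HIT, frames=[2,1] (faults so far: 6)
  step 10: ref 5 -> FAULT, evict 2, frames=[5,1] (faults so far: 7)
  step 11: ref 5 -> HIT, frames=[5,1] (faults so far: 7)
  step 12: ref 2 -> FAULT, evict 1, frames=[5,2] (faults so far: 8)
  step 13: ref 2 -> HIT, frames=[5,2] (faults so far: 8)
  FIFO total faults: 8
--- LRU ---
  step 0: ref 5 -> FAULT, frames=[5,-] (faults so far: 1)
  step 1: ref 5 -> HIT, frames=[5,-] (faults so far: 1)
  step 2: ref 2 -> FAULT, frames=[5,2] (faults so far: 2)
  step 3: ref 5 -> HIT, frames=[5,2] (faults so far: 2)
  step 4: ref 4 -> FAULT, evict 2, frames=[5,4] (faults so far: 3)
  step 5: ref 4 -> HIT, frames=[5,4] (faults so far: 3)
  step 6: ref 3 -> FAULT, evict 5, frames=[3,4] (faults so far: 4)
  step 7: ref 2 -> FAULT, evict 4, frames=[3,2] (faults so far: 5)
  step 8: ref 1 -> FAULT, evict 3, frames=[1,2] (faults so far: 6)
  step 9: ref 2 -> HIT, frames=[1,2] (faults so far: 6)
  step 10: ref 5 -> FAULT, evict 1, frames=[5,2] (faults so far: 7)
  step 11: ref 5 -> HIT, frames=[5,2] (faults so far: 7)
  step 12: ref 2 -> HIT, frames=[5,2] (faults so far: 7)
  step 13: ref 2 -> HIT, frames=[5,2] (faults so far: 7)
  LRU total faults: 7
--- Optimal ---
  step 0: ref 5 -> FAULT, frames=[5,-] (faults so far: 1)
  step 1: ref 5 -> HIT, frames=[5,-] (faults so far: 1)
  step 2: ref 2 -> FAULT, frames=[5,2] (faults so far: 2)
  step 3: ref 5 -> HIT, frames=[5,2] (faults so far: 2)
  step 4: ref 4 -> FAULT, evict 5, frames=[4,2] (faults so far: 3)
  step 5: ref 4 -> HIT, frames=[4,2] (faults so far: 3)
  step 6: ref 3 -> FAULT, evict 4, frames=[3,2] (faults so far: 4)
  step 7: ref 2 -> HIT, frames=[3,2] (faults so far: 4)
  step 8: ref 1 -> FAULT, evict 3, frames=[1,2] (faults so far: 5)
  step 9: ref 2 -> HIT, frames=[1,2] (faults so far: 5)
  step 10: ref 5 -> FAULT, evict 1, frames=[5,2] (faults so far: 6)
  step 11: ref 5 -> HIT, frames=[5,2] (faults so far: 6)
  step 12: ref 2 -> HIT, frames=[5,2] (faults so far: 6)
  step 13: ref 2 -> HIT, frames=[5,2] (faults so far: 6)
  Optimal total faults: 6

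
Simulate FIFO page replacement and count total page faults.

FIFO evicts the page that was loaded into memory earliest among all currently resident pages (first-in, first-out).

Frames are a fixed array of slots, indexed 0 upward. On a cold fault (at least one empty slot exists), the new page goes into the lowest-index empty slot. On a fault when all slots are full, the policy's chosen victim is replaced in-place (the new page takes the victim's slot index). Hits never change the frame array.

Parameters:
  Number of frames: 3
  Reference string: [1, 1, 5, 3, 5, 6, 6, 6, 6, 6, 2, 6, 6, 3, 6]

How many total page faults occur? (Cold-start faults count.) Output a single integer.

Answer: 5

Derivation:
Step 0: ref 1 → FAULT, frames=[1,-,-]
Step 1: ref 1 → HIT, frames=[1,-,-]
Step 2: ref 5 → FAULT, frames=[1,5,-]
Step 3: ref 3 → FAULT, frames=[1,5,3]
Step 4: ref 5 → HIT, frames=[1,5,3]
Step 5: ref 6 → FAULT (evict 1), frames=[6,5,3]
Step 6: ref 6 → HIT, frames=[6,5,3]
Step 7: ref 6 → HIT, frames=[6,5,3]
Step 8: ref 6 → HIT, frames=[6,5,3]
Step 9: ref 6 → HIT, frames=[6,5,3]
Step 10: ref 2 → FAULT (evict 5), frames=[6,2,3]
Step 11: ref 6 → HIT, frames=[6,2,3]
Step 12: ref 6 → HIT, frames=[6,2,3]
Step 13: ref 3 → HIT, frames=[6,2,3]
Step 14: ref 6 → HIT, frames=[6,2,3]
Total faults: 5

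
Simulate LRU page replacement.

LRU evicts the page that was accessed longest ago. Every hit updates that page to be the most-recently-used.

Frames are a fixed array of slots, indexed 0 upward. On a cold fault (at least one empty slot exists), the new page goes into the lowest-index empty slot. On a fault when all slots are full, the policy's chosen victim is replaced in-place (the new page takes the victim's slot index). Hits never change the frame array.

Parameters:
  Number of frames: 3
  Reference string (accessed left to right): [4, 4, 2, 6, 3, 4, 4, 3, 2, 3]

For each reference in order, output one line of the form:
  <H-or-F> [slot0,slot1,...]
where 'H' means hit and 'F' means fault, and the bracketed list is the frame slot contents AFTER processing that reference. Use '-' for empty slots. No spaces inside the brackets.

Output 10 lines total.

F [4,-,-]
H [4,-,-]
F [4,2,-]
F [4,2,6]
F [3,2,6]
F [3,4,6]
H [3,4,6]
H [3,4,6]
F [3,4,2]
H [3,4,2]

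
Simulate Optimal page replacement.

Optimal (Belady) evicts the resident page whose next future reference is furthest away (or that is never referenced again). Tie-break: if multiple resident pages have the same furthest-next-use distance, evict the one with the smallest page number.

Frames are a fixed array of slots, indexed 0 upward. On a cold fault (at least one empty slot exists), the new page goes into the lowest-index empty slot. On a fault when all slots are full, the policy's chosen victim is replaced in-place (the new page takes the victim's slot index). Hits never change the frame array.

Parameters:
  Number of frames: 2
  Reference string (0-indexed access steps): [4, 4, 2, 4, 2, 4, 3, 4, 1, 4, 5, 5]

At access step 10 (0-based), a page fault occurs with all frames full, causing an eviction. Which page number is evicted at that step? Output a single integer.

Step 0: ref 4 -> FAULT, frames=[4,-]
Step 1: ref 4 -> HIT, frames=[4,-]
Step 2: ref 2 -> FAULT, frames=[4,2]
Step 3: ref 4 -> HIT, frames=[4,2]
Step 4: ref 2 -> HIT, frames=[4,2]
Step 5: ref 4 -> HIT, frames=[4,2]
Step 6: ref 3 -> FAULT, evict 2, frames=[4,3]
Step 7: ref 4 -> HIT, frames=[4,3]
Step 8: ref 1 -> FAULT, evict 3, frames=[4,1]
Step 9: ref 4 -> HIT, frames=[4,1]
Step 10: ref 5 -> FAULT, evict 1, frames=[4,5]
At step 10: evicted page 1

Answer: 1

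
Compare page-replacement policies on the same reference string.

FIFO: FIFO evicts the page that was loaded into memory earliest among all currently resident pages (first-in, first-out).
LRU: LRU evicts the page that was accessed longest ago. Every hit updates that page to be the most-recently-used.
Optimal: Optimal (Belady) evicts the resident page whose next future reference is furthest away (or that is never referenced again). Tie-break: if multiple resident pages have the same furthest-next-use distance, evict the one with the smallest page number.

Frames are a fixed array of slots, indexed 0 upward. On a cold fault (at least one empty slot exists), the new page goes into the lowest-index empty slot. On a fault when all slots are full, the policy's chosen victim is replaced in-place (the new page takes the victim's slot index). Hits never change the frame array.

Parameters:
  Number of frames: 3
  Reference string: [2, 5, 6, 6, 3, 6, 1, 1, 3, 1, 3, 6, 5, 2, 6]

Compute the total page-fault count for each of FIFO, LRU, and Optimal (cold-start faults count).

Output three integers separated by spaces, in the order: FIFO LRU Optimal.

--- FIFO ---
  step 0: ref 2 -> FAULT, frames=[2,-,-] (faults so far: 1)
  step 1: ref 5 -> FAULT, frames=[2,5,-] (faults so far: 2)
  step 2: ref 6 -> FAULT, frames=[2,5,6] (faults so far: 3)
  step 3: ref 6 -> HIT, frames=[2,5,6] (faults so far: 3)
  step 4: ref 3 -> FAULT, evict 2, frames=[3,5,6] (faults so far: 4)
  step 5: ref 6 -> HIT, frames=[3,5,6] (faults so far: 4)
  step 6: ref 1 -> FAULT, evict 5, frames=[3,1,6] (faults so far: 5)
  step 7: ref 1 -> HIT, frames=[3,1,6] (faults so far: 5)
  step 8: ref 3 -> HIT, frames=[3,1,6] (faults so far: 5)
  step 9: ref 1 -> HIT, frames=[3,1,6] (faults so far: 5)
  step 10: ref 3 -> HIT, frames=[3,1,6] (faults so far: 5)
  step 11: ref 6 -> HIT, frames=[3,1,6] (faults so far: 5)
  step 12: ref 5 -> FAULT, evict 6, frames=[3,1,5] (faults so far: 6)
  step 13: ref 2 -> FAULT, evict 3, frames=[2,1,5] (faults so far: 7)
  step 14: ref 6 -> FAULT, evict 1, frames=[2,6,5] (faults so far: 8)
  FIFO total faults: 8
--- LRU ---
  step 0: ref 2 -> FAULT, frames=[2,-,-] (faults so far: 1)
  step 1: ref 5 -> FAULT, frames=[2,5,-] (faults so far: 2)
  step 2: ref 6 -> FAULT, frames=[2,5,6] (faults so far: 3)
  step 3: ref 6 -> HIT, frames=[2,5,6] (faults so far: 3)
  step 4: ref 3 -> FAULT, evict 2, frames=[3,5,6] (faults so far: 4)
  step 5: ref 6 -> HIT, frames=[3,5,6] (faults so far: 4)
  step 6: ref 1 -> FAULT, evict 5, frames=[3,1,6] (faults so far: 5)
  step 7: ref 1 -> HIT, frames=[3,1,6] (faults so far: 5)
  step 8: ref 3 -> HIT, frames=[3,1,6] (faults so far: 5)
  step 9: ref 1 -> HIT, frames=[3,1,6] (faults so far: 5)
  step 10: ref 3 -> HIT, frames=[3,1,6] (faults so far: 5)
  step 11: ref 6 -> HIT, frames=[3,1,6] (faults so far: 5)
  step 12: ref 5 -> FAULT, evict 1, frames=[3,5,6] (faults so far: 6)
  step 13: ref 2 -> FAULT, evict 3, frames=[2,5,6] (faults so far: 7)
  step 14: ref 6 -> HIT, frames=[2,5,6] (faults so far: 7)
  LRU total faults: 7
--- Optimal ---
  step 0: ref 2 -> FAULT, frames=[2,-,-] (faults so far: 1)
  step 1: ref 5 -> FAULT, frames=[2,5,-] (faults so far: 2)
  step 2: ref 6 -> FAULT, frames=[2,5,6] (faults so far: 3)
  step 3: ref 6 -> HIT, frames=[2,5,6] (faults so far: 3)
  step 4: ref 3 -> FAULT, evict 2, frames=[3,5,6] (faults so far: 4)
  step 5: ref 6 -> HIT, frames=[3,5,6] (faults so far: 4)
  step 6: ref 1 -> FAULT, evict 5, frames=[3,1,6] (faults so far: 5)
  step 7: ref 1 -> HIT, frames=[3,1,6] (faults so far: 5)
  step 8: ref 3 -> HIT, frames=[3,1,6] (faults so far: 5)
  step 9: ref 1 -> HIT, frames=[3,1,6] (faults so far: 5)
  step 10: ref 3 -> HIT, frames=[3,1,6] (faults so far: 5)
  step 11: ref 6 -> HIT, frames=[3,1,6] (faults so far: 5)
  step 12: ref 5 -> FAULT, evict 1, frames=[3,5,6] (faults so far: 6)
  step 13: ref 2 -> FAULT, evict 3, frames=[2,5,6] (faults so far: 7)
  step 14: ref 6 -> HIT, frames=[2,5,6] (faults so far: 7)
  Optimal total faults: 7

Answer: 8 7 7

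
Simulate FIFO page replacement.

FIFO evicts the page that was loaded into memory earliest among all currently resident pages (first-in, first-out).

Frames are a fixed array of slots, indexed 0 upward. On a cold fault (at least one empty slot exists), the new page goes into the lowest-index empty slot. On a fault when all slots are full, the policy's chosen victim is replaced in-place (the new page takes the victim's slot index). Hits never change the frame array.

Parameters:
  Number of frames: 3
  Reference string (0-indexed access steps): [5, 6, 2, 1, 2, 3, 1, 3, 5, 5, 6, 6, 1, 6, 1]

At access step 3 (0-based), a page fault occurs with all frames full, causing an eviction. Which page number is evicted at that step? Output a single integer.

Step 0: ref 5 -> FAULT, frames=[5,-,-]
Step 1: ref 6 -> FAULT, frames=[5,6,-]
Step 2: ref 2 -> FAULT, frames=[5,6,2]
Step 3: ref 1 -> FAULT, evict 5, frames=[1,6,2]
At step 3: evicted page 5

Answer: 5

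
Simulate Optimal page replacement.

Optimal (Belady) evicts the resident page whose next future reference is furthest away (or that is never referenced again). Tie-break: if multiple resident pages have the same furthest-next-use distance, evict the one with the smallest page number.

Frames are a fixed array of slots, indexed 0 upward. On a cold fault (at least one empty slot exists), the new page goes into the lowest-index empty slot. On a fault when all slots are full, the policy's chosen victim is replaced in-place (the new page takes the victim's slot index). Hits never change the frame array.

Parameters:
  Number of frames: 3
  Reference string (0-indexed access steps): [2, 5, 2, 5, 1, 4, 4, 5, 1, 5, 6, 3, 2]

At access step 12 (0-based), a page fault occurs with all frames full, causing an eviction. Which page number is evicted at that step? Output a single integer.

Answer: 3

Derivation:
Step 0: ref 2 -> FAULT, frames=[2,-,-]
Step 1: ref 5 -> FAULT, frames=[2,5,-]
Step 2: ref 2 -> HIT, frames=[2,5,-]
Step 3: ref 5 -> HIT, frames=[2,5,-]
Step 4: ref 1 -> FAULT, frames=[2,5,1]
Step 5: ref 4 -> FAULT, evict 2, frames=[4,5,1]
Step 6: ref 4 -> HIT, frames=[4,5,1]
Step 7: ref 5 -> HIT, frames=[4,5,1]
Step 8: ref 1 -> HIT, frames=[4,5,1]
Step 9: ref 5 -> HIT, frames=[4,5,1]
Step 10: ref 6 -> FAULT, evict 1, frames=[4,5,6]
Step 11: ref 3 -> FAULT, evict 4, frames=[3,5,6]
Step 12: ref 2 -> FAULT, evict 3, frames=[2,5,6]
At step 12: evicted page 3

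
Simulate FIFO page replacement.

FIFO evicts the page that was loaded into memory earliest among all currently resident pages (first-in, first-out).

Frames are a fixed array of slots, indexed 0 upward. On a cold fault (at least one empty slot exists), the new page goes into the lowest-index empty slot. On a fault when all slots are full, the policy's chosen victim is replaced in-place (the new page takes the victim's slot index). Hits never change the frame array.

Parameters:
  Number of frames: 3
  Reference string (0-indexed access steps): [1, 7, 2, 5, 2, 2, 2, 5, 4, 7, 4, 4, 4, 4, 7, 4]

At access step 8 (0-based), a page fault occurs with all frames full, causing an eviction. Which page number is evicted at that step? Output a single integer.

Step 0: ref 1 -> FAULT, frames=[1,-,-]
Step 1: ref 7 -> FAULT, frames=[1,7,-]
Step 2: ref 2 -> FAULT, frames=[1,7,2]
Step 3: ref 5 -> FAULT, evict 1, frames=[5,7,2]
Step 4: ref 2 -> HIT, frames=[5,7,2]
Step 5: ref 2 -> HIT, frames=[5,7,2]
Step 6: ref 2 -> HIT, frames=[5,7,2]
Step 7: ref 5 -> HIT, frames=[5,7,2]
Step 8: ref 4 -> FAULT, evict 7, frames=[5,4,2]
At step 8: evicted page 7

Answer: 7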